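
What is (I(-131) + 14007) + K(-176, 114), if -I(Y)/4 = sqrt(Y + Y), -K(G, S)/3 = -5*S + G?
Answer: 16245 - 4*I*sqrt(262) ≈ 16245.0 - 64.746*I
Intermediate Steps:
K(G, S) = -3*G + 15*S (K(G, S) = -3*(-5*S + G) = -3*(G - 5*S) = -3*G + 15*S)
I(Y) = -4*sqrt(2)*sqrt(Y) (I(Y) = -4*sqrt(Y + Y) = -4*sqrt(2)*sqrt(Y))
(I(-131) + 14007) + K(-176, 114) = (-4*sqrt(2)*sqrt(-131) + 14007) + (-3*(-176) + 15*114) = (-4*sqrt(2)*I*sqrt(131) + 14007) + (528 + 1710) = (-4*I*sqrt(262) + 14007) + 2238 = (14007 - 4*I*sqrt(262)) + 2238 = 16245 - 4*I*sqrt(262)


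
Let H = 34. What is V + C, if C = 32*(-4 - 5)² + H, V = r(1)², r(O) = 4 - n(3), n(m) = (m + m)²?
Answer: 3650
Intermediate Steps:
n(m) = 4*m² (n(m) = (2*m)² = 4*m²)
r(O) = -32 (r(O) = 4 - 4*3² = 4 - 4*9 = 4 - 1*36 = 4 - 36 = -32)
V = 1024 (V = (-32)² = 1024)
C = 2626 (C = 32*(-4 - 5)² + 34 = 32*(-9)² + 34 = 32*81 + 34 = 2592 + 34 = 2626)
V + C = 1024 + 2626 = 3650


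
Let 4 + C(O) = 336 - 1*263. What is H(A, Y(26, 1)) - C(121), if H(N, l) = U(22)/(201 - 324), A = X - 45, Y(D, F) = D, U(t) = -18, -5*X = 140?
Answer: -2823/41 ≈ -68.854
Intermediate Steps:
X = -28 (X = -⅕*140 = -28)
C(O) = 69 (C(O) = -4 + (336 - 1*263) = -4 + (336 - 263) = -4 + 73 = 69)
A = -73 (A = -28 - 45 = -73)
H(N, l) = 6/41 (H(N, l) = -18/(201 - 324) = -18/(-123) = -18*(-1/123) = 6/41)
H(A, Y(26, 1)) - C(121) = 6/41 - 1*69 = 6/41 - 69 = -2823/41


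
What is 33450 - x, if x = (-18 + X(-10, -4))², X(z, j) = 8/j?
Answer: 33050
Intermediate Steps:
x = 400 (x = (-18 + 8/(-4))² = (-18 + 8*(-¼))² = (-18 - 2)² = (-20)² = 400)
33450 - x = 33450 - 1*400 = 33450 - 400 = 33050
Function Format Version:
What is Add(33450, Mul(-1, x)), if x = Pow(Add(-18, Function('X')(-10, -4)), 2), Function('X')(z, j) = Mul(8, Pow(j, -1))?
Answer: 33050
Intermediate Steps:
x = 400 (x = Pow(Add(-18, Mul(8, Pow(-4, -1))), 2) = Pow(Add(-18, Mul(8, Rational(-1, 4))), 2) = Pow(Add(-18, -2), 2) = Pow(-20, 2) = 400)
Add(33450, Mul(-1, x)) = Add(33450, Mul(-1, 400)) = Add(33450, -400) = 33050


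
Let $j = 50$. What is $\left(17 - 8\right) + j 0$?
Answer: $9$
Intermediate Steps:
$\left(17 - 8\right) + j 0 = \left(17 - 8\right) + 50 \cdot 0 = 9 + 0 = 9$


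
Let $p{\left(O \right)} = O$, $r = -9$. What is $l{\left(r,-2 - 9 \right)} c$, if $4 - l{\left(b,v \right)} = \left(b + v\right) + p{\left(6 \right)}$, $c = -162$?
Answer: $-2916$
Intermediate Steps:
$l{\left(b,v \right)} = -2 - b - v$ ($l{\left(b,v \right)} = 4 - \left(\left(b + v\right) + 6\right) = 4 - \left(6 + b + v\right) = -2 - b - v$)
$l{\left(r,-2 - 9 \right)} c = \left(-2 - -9 - \left(-2 - 9\right)\right) \left(-162\right) = \left(-2 + 9 - \left(-2 - 9\right)\right) \left(-162\right) = \left(-2 + 9 - -11\right) \left(-162\right) = \left(-2 + 9 + 11\right) \left(-162\right) = 18 \left(-162\right) = -2916$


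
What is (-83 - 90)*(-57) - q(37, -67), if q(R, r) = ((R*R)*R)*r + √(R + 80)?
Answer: 3403612 - 3*√13 ≈ 3.4036e+6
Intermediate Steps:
q(R, r) = √(80 + R) + r*R³ (q(R, r) = (R²*R)*r + √(80 + R) = R³*r + √(80 + R) = r*R³ + √(80 + R) = √(80 + R) + r*R³)
(-83 - 90)*(-57) - q(37, -67) = (-83 - 90)*(-57) - (√(80 + 37) - 67*37³) = -173*(-57) - (√117 - 67*50653) = 9861 - (3*√13 - 3393751) = 9861 - (-3393751 + 3*√13) = 9861 + (3393751 - 3*√13) = 3403612 - 3*√13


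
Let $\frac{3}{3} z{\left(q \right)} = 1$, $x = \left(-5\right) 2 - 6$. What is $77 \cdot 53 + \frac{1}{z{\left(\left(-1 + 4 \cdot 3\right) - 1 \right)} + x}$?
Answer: $\frac{61214}{15} \approx 4080.9$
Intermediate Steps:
$x = -16$ ($x = -10 - 6 = -16$)
$z{\left(q \right)} = 1$
$77 \cdot 53 + \frac{1}{z{\left(\left(-1 + 4 \cdot 3\right) - 1 \right)} + x} = 77 \cdot 53 + \frac{1}{1 - 16} = 4081 + \frac{1}{-15} = 4081 - \frac{1}{15} = \frac{61214}{15}$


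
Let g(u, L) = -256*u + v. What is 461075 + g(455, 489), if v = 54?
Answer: 344649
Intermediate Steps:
g(u, L) = 54 - 256*u (g(u, L) = -256*u + 54 = 54 - 256*u)
461075 + g(455, 489) = 461075 + (54 - 256*455) = 461075 + (54 - 116480) = 461075 - 116426 = 344649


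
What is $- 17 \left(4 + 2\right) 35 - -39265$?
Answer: $35695$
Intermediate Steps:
$- 17 \left(4 + 2\right) 35 - -39265 = \left(-17\right) 6 \cdot 35 + 39265 = \left(-102\right) 35 + 39265 = -3570 + 39265 = 35695$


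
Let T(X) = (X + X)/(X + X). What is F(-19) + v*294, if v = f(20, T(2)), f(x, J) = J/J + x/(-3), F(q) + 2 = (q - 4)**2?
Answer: -1139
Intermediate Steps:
T(X) = 1 (T(X) = (2*X)/((2*X)) = (2*X)*(1/(2*X)) = 1)
F(q) = -2 + (-4 + q)**2 (F(q) = -2 + (q - 4)**2 = -2 + (-4 + q)**2)
f(x, J) = 1 - x/3 (f(x, J) = 1 + x*(-1/3) = 1 - x/3)
v = -17/3 (v = 1 - 1/3*20 = 1 - 20/3 = -17/3 ≈ -5.6667)
F(-19) + v*294 = (-2 + (-4 - 19)**2) - 17/3*294 = (-2 + (-23)**2) - 1666 = (-2 + 529) - 1666 = 527 - 1666 = -1139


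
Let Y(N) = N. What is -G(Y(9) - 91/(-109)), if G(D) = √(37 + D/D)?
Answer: -√38 ≈ -6.1644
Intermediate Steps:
G(D) = √38 (G(D) = √(37 + 1) = √38)
-G(Y(9) - 91/(-109)) = -√38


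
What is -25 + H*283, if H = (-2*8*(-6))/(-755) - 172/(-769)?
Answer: 1343313/580595 ≈ 2.3137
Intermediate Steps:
H = 56036/580595 (H = -16*(-6)*(-1/755) - 172*(-1/769) = 96*(-1/755) + 172/769 = -96/755 + 172/769 = 56036/580595 ≈ 0.096515)
-25 + H*283 = -25 + (56036/580595)*283 = -25 + 15858188/580595 = 1343313/580595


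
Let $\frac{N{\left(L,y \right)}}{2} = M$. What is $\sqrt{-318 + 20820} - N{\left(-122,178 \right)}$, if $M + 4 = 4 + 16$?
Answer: $-32 + 3 \sqrt{2278} \approx 111.19$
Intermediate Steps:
$M = 16$ ($M = -4 + \left(4 + 16\right) = -4 + 20 = 16$)
$N{\left(L,y \right)} = 32$ ($N{\left(L,y \right)} = 2 \cdot 16 = 32$)
$\sqrt{-318 + 20820} - N{\left(-122,178 \right)} = \sqrt{-318 + 20820} - 32 = \sqrt{20502} - 32 = 3 \sqrt{2278} - 32 = -32 + 3 \sqrt{2278}$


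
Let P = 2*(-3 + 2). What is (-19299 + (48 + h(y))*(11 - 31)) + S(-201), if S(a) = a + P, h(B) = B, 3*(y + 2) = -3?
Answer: -20402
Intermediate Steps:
P = -2 (P = 2*(-1) = -2)
y = -3 (y = -2 + (⅓)*(-3) = -2 - 1 = -3)
S(a) = -2 + a (S(a) = a - 2 = -2 + a)
(-19299 + (48 + h(y))*(11 - 31)) + S(-201) = (-19299 + (48 - 3)*(11 - 31)) + (-2 - 201) = (-19299 + 45*(-20)) - 203 = (-19299 - 900) - 203 = -20199 - 203 = -20402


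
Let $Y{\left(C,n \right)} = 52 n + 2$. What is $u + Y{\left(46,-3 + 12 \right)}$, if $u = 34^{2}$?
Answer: $1626$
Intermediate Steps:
$u = 1156$
$Y{\left(C,n \right)} = 2 + 52 n$
$u + Y{\left(46,-3 + 12 \right)} = 1156 + \left(2 + 52 \left(-3 + 12\right)\right) = 1156 + \left(2 + 52 \cdot 9\right) = 1156 + \left(2 + 468\right) = 1156 + 470 = 1626$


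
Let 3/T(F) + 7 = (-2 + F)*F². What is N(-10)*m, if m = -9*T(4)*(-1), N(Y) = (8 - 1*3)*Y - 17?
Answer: -1809/25 ≈ -72.360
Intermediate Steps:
N(Y) = -17 + 5*Y (N(Y) = (8 - 3)*Y - 17 = 5*Y - 17 = -17 + 5*Y)
T(F) = 3/(-7 + F²*(-2 + F)) (T(F) = 3/(-7 + (-2 + F)*F²) = 3/(-7 + F²*(-2 + F)))
m = 27/25 (m = -27/(-7 + 4³ - 2*4²)*(-1) = -27/(-7 + 64 - 2*16)*(-1) = -27/(-7 + 64 - 32)*(-1) = -27/25*(-1) = 27/25 ≈ 1.0800)
N(-10)*m = (-17 + 5*(-10))*(27/25) = (-17 - 50)*(27/25) = -67*27/25 = -1809/25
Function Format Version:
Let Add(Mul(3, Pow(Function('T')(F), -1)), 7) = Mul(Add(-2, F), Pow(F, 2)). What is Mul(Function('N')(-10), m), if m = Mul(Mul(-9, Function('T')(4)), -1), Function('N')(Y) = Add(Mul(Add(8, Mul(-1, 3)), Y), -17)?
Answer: Rational(-1809, 25) ≈ -72.360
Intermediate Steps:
Function('N')(Y) = Add(-17, Mul(5, Y)) (Function('N')(Y) = Add(Mul(Add(8, -3), Y), -17) = Add(Mul(5, Y), -17) = Add(-17, Mul(5, Y)))
Function('T')(F) = Mul(3, Pow(Add(-7, Mul(Pow(F, 2), Add(-2, F))), -1)) (Function('T')(F) = Mul(3, Pow(Add(-7, Mul(Add(-2, F), Pow(F, 2))), -1)) = Mul(3, Pow(Add(-7, Mul(Pow(F, 2), Add(-2, F))), -1)))
m = Rational(27, 25) (m = Mul(Mul(-9, Mul(3, Pow(Add(-7, Pow(4, 3), Mul(-2, Pow(4, 2))), -1))), -1) = Mul(Mul(-9, Mul(3, Pow(Add(-7, 64, Mul(-2, 16)), -1))), -1) = Mul(Mul(-9, Mul(3, Pow(Add(-7, 64, -32), -1))), -1) = Mul(Mul(-9, Mul(3, Pow(25, -1))), -1) = Mul(Mul(-9, Mul(3, Rational(1, 25))), -1) = Mul(Mul(-9, Rational(3, 25)), -1) = Mul(Rational(-27, 25), -1) = Rational(27, 25) ≈ 1.0800)
Mul(Function('N')(-10), m) = Mul(Add(-17, Mul(5, -10)), Rational(27, 25)) = Mul(Add(-17, -50), Rational(27, 25)) = Mul(-67, Rational(27, 25)) = Rational(-1809, 25)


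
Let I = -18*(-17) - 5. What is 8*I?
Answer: 2408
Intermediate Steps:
I = 301 (I = 306 - 5 = 301)
8*I = 8*301 = 2408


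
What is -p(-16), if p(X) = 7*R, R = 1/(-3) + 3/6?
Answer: -7/6 ≈ -1.1667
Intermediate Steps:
R = ⅙ (R = 1*(-⅓) + 3*(⅙) = -⅓ + ½ = ⅙ ≈ 0.16667)
p(X) = 7/6 (p(X) = 7*(⅙) = 7/6)
-p(-16) = -1*7/6 = -7/6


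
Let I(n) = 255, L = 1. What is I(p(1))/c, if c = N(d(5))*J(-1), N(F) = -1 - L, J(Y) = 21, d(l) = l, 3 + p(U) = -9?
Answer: -85/14 ≈ -6.0714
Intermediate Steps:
p(U) = -12 (p(U) = -3 - 9 = -12)
N(F) = -2 (N(F) = -1 - 1*1 = -1 - 1 = -2)
c = -42 (c = -2*21 = -42)
I(p(1))/c = 255/(-42) = 255*(-1/42) = -85/14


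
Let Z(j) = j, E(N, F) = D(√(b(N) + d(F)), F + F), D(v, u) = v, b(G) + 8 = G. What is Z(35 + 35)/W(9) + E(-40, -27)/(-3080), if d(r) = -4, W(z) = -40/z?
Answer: -63/4 - I*√13/1540 ≈ -15.75 - 0.0023413*I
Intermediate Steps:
b(G) = -8 + G
E(N, F) = √(-12 + N) (E(N, F) = √((-8 + N) - 4) = √(-12 + N))
Z(35 + 35)/W(9) + E(-40, -27)/(-3080) = (35 + 35)/((-40/9)) + √(-12 - 40)/(-3080) = 70/((-40*⅑)) + √(-52)*(-1/3080) = 70/(-40/9) + (2*I*√13)*(-1/3080) = 70*(-9/40) - I*√13/1540 = -63/4 - I*√13/1540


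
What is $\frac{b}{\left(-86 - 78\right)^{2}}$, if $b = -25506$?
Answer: $- \frac{12753}{13448} \approx -0.94832$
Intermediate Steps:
$\frac{b}{\left(-86 - 78\right)^{2}} = - \frac{25506}{\left(-86 - 78\right)^{2}} = - \frac{25506}{\left(-164\right)^{2}} = - \frac{25506}{26896} = \left(-25506\right) \frac{1}{26896} = - \frac{12753}{13448}$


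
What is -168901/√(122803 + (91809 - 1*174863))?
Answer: -168901*√39749/39749 ≈ -847.17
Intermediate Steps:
-168901/√(122803 + (91809 - 1*174863)) = -168901/√(122803 + (91809 - 174863)) = -168901/√(122803 - 83054) = -168901*√39749/39749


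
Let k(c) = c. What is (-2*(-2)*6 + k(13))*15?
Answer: 555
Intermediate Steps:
(-2*(-2)*6 + k(13))*15 = (-2*(-2)*6 + 13)*15 = (4*6 + 13)*15 = (24 + 13)*15 = 37*15 = 555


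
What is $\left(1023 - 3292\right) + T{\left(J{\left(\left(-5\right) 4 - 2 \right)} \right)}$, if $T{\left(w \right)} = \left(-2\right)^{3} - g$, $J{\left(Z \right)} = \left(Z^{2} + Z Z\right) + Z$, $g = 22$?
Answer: $-2299$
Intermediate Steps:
$J{\left(Z \right)} = Z + 2 Z^{2}$ ($J{\left(Z \right)} = \left(Z^{2} + Z^{2}\right) + Z = 2 Z^{2} + Z = Z + 2 Z^{2}$)
$T{\left(w \right)} = -30$ ($T{\left(w \right)} = \left(-2\right)^{3} - 22 = -8 - 22 = -30$)
$\left(1023 - 3292\right) + T{\left(J{\left(\left(-5\right) 4 - 2 \right)} \right)} = \left(1023 - 3292\right) - 30 = -2269 - 30 = -2299$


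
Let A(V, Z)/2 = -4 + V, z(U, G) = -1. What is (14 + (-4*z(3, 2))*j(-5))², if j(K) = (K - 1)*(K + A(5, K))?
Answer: 7396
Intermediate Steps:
A(V, Z) = -8 + 2*V (A(V, Z) = 2*(-4 + V) = -8 + 2*V)
j(K) = (-1 + K)*(2 + K) (j(K) = (K - 1)*(K + (-8 + 2*5)) = (-1 + K)*(K + (-8 + 10)) = (-1 + K)*(K + 2) = (-1 + K)*(2 + K))
(14 + (-4*z(3, 2))*j(-5))² = (14 + (-4*(-1))*(-2 - 5 + (-5)²))² = (14 + 4*(-2 - 5 + 25))² = (14 + 4*18)² = (14 + 72)² = 86² = 7396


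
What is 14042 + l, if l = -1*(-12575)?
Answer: 26617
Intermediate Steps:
l = 12575
14042 + l = 14042 + 12575 = 26617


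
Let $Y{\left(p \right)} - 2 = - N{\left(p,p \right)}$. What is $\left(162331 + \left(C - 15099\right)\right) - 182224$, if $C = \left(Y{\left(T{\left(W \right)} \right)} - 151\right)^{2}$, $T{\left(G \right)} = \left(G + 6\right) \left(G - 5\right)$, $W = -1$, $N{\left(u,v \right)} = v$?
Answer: $-20831$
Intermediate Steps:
$T{\left(G \right)} = \left(-5 + G\right) \left(6 + G\right)$ ($T{\left(G \right)} = \left(6 + G\right) \left(-5 + G\right) = \left(-5 + G\right) \left(6 + G\right)$)
$Y{\left(p \right)} = 2 - p$
$C = 14161$ ($C = \left(\left(2 - \left(-30 - 1 + \left(-1\right)^{2}\right)\right) - 151\right)^{2} = \left(\left(2 - \left(-30 - 1 + 1\right)\right) - 151\right)^{2} = \left(\left(2 - -30\right) - 151\right)^{2} = \left(\left(2 + 30\right) - 151\right)^{2} = \left(32 - 151\right)^{2} = \left(-119\right)^{2} = 14161$)
$\left(162331 + \left(C - 15099\right)\right) - 182224 = \left(162331 + \left(14161 - 15099\right)\right) - 182224 = \left(162331 - 938\right) - 182224 = 161393 - 182224 = -20831$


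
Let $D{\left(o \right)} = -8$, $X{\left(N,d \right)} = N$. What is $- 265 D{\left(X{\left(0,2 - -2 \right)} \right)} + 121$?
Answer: $2241$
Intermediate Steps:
$- 265 D{\left(X{\left(0,2 - -2 \right)} \right)} + 121 = \left(-265\right) \left(-8\right) + 121 = 2120 + 121 = 2241$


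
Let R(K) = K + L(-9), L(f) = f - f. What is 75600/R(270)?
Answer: 280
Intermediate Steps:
L(f) = 0
R(K) = K (R(K) = K + 0 = K)
75600/R(270) = 75600/270 = 75600*(1/270) = 280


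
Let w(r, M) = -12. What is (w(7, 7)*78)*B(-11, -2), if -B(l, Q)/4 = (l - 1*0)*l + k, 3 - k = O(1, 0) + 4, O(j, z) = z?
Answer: 449280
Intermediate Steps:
k = -1 (k = 3 - (0 + 4) = 3 - 1*4 = 3 - 4 = -1)
B(l, Q) = 4 - 4*l² (B(l, Q) = -4*((l - 1*0)*l - 1) = -4*((l + 0)*l - 1) = -4*(l*l - 1) = -4*(l² - 1) = -4*(-1 + l²) = 4 - 4*l²)
(w(7, 7)*78)*B(-11, -2) = (-12*78)*(4 - 4*(-11)²) = -936*(4 - 4*121) = -936*(4 - 484) = -936*(-480) = 449280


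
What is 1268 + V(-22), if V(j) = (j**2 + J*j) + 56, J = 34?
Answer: 1060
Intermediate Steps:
V(j) = 56 + j**2 + 34*j (V(j) = (j**2 + 34*j) + 56 = 56 + j**2 + 34*j)
1268 + V(-22) = 1268 + (56 + (-22)**2 + 34*(-22)) = 1268 + (56 + 484 - 748) = 1268 - 208 = 1060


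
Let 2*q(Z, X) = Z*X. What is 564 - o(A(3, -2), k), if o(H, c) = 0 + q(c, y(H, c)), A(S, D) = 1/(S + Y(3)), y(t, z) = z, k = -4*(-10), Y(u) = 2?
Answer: -236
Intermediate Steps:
k = 40
A(S, D) = 1/(2 + S) (A(S, D) = 1/(S + 2) = 1/(2 + S))
q(Z, X) = X*Z/2 (q(Z, X) = (Z*X)/2 = (X*Z)/2 = X*Z/2)
o(H, c) = c²/2 (o(H, c) = 0 + c*c/2 = 0 + c²/2 = c²/2)
564 - o(A(3, -2), k) = 564 - 40²/2 = 564 - 1600/2 = 564 - 1*800 = 564 - 800 = -236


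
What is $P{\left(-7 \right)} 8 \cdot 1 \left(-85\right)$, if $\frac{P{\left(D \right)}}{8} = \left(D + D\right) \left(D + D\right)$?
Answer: $-1066240$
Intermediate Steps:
$P{\left(D \right)} = 32 D^{2}$ ($P{\left(D \right)} = 8 \left(D + D\right) \left(D + D\right) = 8 \cdot 2 D 2 D = 8 \cdot 4 D^{2} = 32 D^{2}$)
$P{\left(-7 \right)} 8 \cdot 1 \left(-85\right) = 32 \left(-7\right)^{2} \cdot 8 \cdot 1 \left(-85\right) = 32 \cdot 49 \cdot 8 \left(-85\right) = 1568 \cdot 8 \left(-85\right) = 12544 \left(-85\right) = -1066240$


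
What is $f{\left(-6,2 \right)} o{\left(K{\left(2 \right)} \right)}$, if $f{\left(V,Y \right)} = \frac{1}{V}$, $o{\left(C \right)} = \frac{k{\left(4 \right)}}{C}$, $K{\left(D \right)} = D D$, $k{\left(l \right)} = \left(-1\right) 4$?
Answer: $\frac{1}{6} \approx 0.16667$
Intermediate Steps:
$k{\left(l \right)} = -4$
$K{\left(D \right)} = D^{2}$
$o{\left(C \right)} = - \frac{4}{C}$
$f{\left(-6,2 \right)} o{\left(K{\left(2 \right)} \right)} = \frac{\left(-4\right) \frac{1}{2^{2}}}{-6} = - \frac{\left(-4\right) \frac{1}{4}}{6} = \left(- \frac{1}{6}\right) \left(-1\right) = \frac{1}{6}$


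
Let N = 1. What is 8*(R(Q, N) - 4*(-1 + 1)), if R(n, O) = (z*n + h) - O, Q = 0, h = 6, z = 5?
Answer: 40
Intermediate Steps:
R(n, O) = 6 - O + 5*n (R(n, O) = (5*n + 6) - O = (6 + 5*n) - O = 6 - O + 5*n)
8*(R(Q, N) - 4*(-1 + 1)) = 8*((6 - 1*1 + 5*0) - 4*(-1 + 1)) = 8*((6 - 1 + 0) - 4*0) = 8*(5 + 0) = 8*5 = 40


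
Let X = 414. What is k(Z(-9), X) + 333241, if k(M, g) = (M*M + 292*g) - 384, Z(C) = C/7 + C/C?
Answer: 22233509/49 ≈ 4.5375e+5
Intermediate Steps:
Z(C) = 1 + C/7 (Z(C) = C*(1/7) + 1 = C/7 + 1 = 1 + C/7)
k(M, g) = -384 + M**2 + 292*g (k(M, g) = (M**2 + 292*g) - 384 = -384 + M**2 + 292*g)
k(Z(-9), X) + 333241 = (-384 + (1 + (1/7)*(-9))**2 + 292*414) + 333241 = (-384 + (1 - 9/7)**2 + 120888) + 333241 = (-384 + (-2/7)**2 + 120888) + 333241 = (-384 + 4/49 + 120888) + 333241 = 5904700/49 + 333241 = 22233509/49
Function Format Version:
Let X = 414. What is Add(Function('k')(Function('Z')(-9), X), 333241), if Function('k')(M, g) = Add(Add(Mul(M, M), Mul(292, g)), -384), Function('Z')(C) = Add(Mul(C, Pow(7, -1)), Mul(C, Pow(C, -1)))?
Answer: Rational(22233509, 49) ≈ 4.5375e+5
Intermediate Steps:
Function('Z')(C) = Add(1, Mul(Rational(1, 7), C)) (Function('Z')(C) = Add(Mul(C, Rational(1, 7)), 1) = Add(Mul(Rational(1, 7), C), 1) = Add(1, Mul(Rational(1, 7), C)))
Function('k')(M, g) = Add(-384, Pow(M, 2), Mul(292, g)) (Function('k')(M, g) = Add(Add(Pow(M, 2), Mul(292, g)), -384) = Add(-384, Pow(M, 2), Mul(292, g)))
Add(Function('k')(Function('Z')(-9), X), 333241) = Add(Add(-384, Pow(Add(1, Mul(Rational(1, 7), -9)), 2), Mul(292, 414)), 333241) = Add(Add(-384, Pow(Add(1, Rational(-9, 7)), 2), 120888), 333241) = Add(Add(-384, Pow(Rational(-2, 7), 2), 120888), 333241) = Add(Add(-384, Rational(4, 49), 120888), 333241) = Add(Rational(5904700, 49), 333241) = Rational(22233509, 49)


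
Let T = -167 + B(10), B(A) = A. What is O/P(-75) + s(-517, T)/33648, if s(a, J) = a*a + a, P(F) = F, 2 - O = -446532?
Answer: -1250414011/210300 ≈ -5945.9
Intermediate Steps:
O = 446534 (O = 2 - 1*(-446532) = 2 + 446532 = 446534)
T = -157 (T = -167 + 10 = -157)
s(a, J) = a + a² (s(a, J) = a² + a = a + a²)
O/P(-75) + s(-517, T)/33648 = 446534/(-75) - 517*(1 - 517)/33648 = 446534*(-1/75) - 517*(-516)*(1/33648) = -446534/75 + 266772*(1/33648) = -446534/75 + 22231/2804 = -1250414011/210300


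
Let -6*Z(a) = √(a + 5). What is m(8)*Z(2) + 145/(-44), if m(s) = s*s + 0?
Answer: -145/44 - 32*√7/3 ≈ -31.517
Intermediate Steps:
Z(a) = -√(5 + a)/6 (Z(a) = -√(a + 5)/6 = -√(5 + a)/6)
m(s) = s² (m(s) = s² + 0 = s²)
m(8)*Z(2) + 145/(-44) = 8²*(-√(5 + 2)/6) + 145/(-44) = 64*(-√7/6) + 145*(-1/44) = -32*√7/3 - 145/44 = -145/44 - 32*√7/3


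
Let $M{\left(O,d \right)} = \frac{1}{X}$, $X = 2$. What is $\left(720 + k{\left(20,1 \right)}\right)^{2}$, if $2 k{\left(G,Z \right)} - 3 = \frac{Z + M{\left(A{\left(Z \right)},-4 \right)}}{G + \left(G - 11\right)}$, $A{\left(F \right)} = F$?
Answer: $\frac{7005187809}{13456} \approx 5.206 \cdot 10^{5}$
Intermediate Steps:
$M{\left(O,d \right)} = \frac{1}{2}$
$k{\left(G,Z \right)} = \frac{3}{2} + \frac{\frac{1}{2} + Z}{2 \left(-11 + 2 G\right)}$ ($k{\left(G,Z \right)} = \frac{3}{2} + \frac{\left(Z + \frac{1}{2}\right) \frac{1}{G + \left(G - 11\right)}}{2} = \frac{3}{2} + \frac{\left(\frac{1}{2} + Z\right) \frac{1}{G + \left(G - 11\right)}}{2} = \frac{3}{2} + \frac{\left(\frac{1}{2} + Z\right) \frac{1}{G + \left(-11 + G\right)}}{2} = \frac{3}{2} + \frac{\left(\frac{1}{2} + Z\right) \frac{1}{-11 + 2 G}}{2} = \frac{3}{2} + \frac{\frac{1}{-11 + 2 G} \left(\frac{1}{2} + Z\right)}{2} = \frac{3}{2} + \frac{\frac{1}{2} + Z}{2 \left(-11 + 2 G\right)}$)
$\left(720 + k{\left(20,1 \right)}\right)^{2} = \left(720 + \frac{-65 + 2 \cdot 1 + 12 \cdot 20}{4 \left(-11 + 2 \cdot 20\right)}\right)^{2} = \left(720 + \frac{-65 + 2 + 240}{4 \left(-11 + 40\right)}\right)^{2} = \left(720 + \frac{1}{4} \cdot \frac{1}{29} \cdot 177\right)^{2} = \left(720 + \frac{177}{116}\right)^{2} = \left(\frac{83697}{116}\right)^{2} = \frac{7005187809}{13456}$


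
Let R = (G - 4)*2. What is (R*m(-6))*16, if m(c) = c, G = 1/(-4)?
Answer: 816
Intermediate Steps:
G = -1/4 ≈ -0.25000
R = -17/2 (R = (-1/4 - 4)*2 = -17/4*2 = -17/2 ≈ -8.5000)
(R*m(-6))*16 = -17/2*(-6)*16 = 51*16 = 816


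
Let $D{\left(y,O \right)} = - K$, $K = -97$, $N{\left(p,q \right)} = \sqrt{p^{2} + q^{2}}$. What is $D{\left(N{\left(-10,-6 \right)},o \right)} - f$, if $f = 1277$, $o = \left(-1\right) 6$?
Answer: $-1180$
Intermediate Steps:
$o = -6$
$D{\left(y,O \right)} = 97$ ($D{\left(y,O \right)} = \left(-1\right) \left(-97\right) = 97$)
$D{\left(N{\left(-10,-6 \right)},o \right)} - f = 97 - 1277 = -1180$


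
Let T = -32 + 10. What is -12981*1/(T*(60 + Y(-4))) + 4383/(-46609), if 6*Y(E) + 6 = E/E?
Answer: 1797978672/182008145 ≈ 9.8786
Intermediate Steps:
Y(E) = -5/6 (Y(E) = -1 + (E/E)/6 = -1 + (1/6)*1 = -1 + 1/6 = -5/6)
T = -22
-12981*1/(T*(60 + Y(-4))) + 4383/(-46609) = -12981*(-1/(22*(60 - 5/6))) + 4383/(-46609) = -12981/((-22*355/6)) + 4383*(-1/46609) = -12981/(-3905/3) - 4383/46609 = -12981*(-3/3905) - 4383/46609 = 38943/3905 - 4383/46609 = 1797978672/182008145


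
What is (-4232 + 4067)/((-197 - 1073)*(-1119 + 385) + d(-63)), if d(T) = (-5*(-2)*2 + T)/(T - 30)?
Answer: -15345/86692783 ≈ -0.00017700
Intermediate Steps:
d(T) = (20 + T)/(-30 + T) (d(T) = (10*2 + T)/(-30 + T) = (20 + T)/(-30 + T))
(-4232 + 4067)/((-197 - 1073)*(-1119 + 385) + d(-63)) = (-4232 + 4067)/((-197 - 1073)*(-1119 + 385) + (20 - 63)/(-30 - 63)) = -165/(-1270*(-734) - 43/(-93)) = -165/(932180 - 1/93*(-43)) = -165/(932180 + 43/93) = -165/86692783/93 = -165*93/86692783 = -15345/86692783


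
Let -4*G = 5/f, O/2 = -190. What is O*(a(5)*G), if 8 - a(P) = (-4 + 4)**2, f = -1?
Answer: -3800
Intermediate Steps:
a(P) = 8 (a(P) = 8 - (-4 + 4)**2 = 8 - 1*0**2 = 8 - 1*0 = 8 + 0 = 8)
O = -380 (O = 2*(-190) = -380)
G = 5/4 (G = -5/(4*(-1)) = -5*(-1)/4 = -1/4*(-5) = 5/4 ≈ 1.2500)
O*(a(5)*G) = -3040*5/4 = -380*10 = -3800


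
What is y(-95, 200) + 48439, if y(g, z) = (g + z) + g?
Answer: 48449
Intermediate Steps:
y(g, z) = z + 2*g
y(-95, 200) + 48439 = (200 + 2*(-95)) + 48439 = (200 - 190) + 48439 = 10 + 48439 = 48449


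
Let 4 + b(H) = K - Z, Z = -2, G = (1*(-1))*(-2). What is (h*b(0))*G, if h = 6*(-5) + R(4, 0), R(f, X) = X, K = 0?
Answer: 120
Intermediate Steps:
G = 2 (G = -1*(-2) = 2)
b(H) = -2 (b(H) = -4 + (0 - 1*(-2)) = -4 + (0 + 2) = -4 + 2 = -2)
h = -30 (h = 6*(-5) + 0 = -30 + 0 = -30)
(h*b(0))*G = -30*(-2)*2 = 60*2 = 120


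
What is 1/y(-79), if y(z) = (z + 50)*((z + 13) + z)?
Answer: 1/4205 ≈ 0.00023781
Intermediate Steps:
y(z) = (13 + 2*z)*(50 + z) (y(z) = (50 + z)*((13 + z) + z) = (50 + z)*(13 + 2*z) = (13 + 2*z)*(50 + z))
1/y(-79) = 1/(650 + 2*(-79)**2 + 113*(-79)) = 1/(650 + 2*6241 - 8927) = 1/(650 + 12482 - 8927) = 1/4205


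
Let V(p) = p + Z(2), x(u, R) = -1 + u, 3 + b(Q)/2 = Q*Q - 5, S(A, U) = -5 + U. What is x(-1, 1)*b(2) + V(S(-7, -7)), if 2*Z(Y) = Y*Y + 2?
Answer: 7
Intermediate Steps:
b(Q) = -16 + 2*Q**2 (b(Q) = -6 + 2*(Q*Q - 5) = -6 + 2*(Q**2 - 5) = -6 + 2*(-5 + Q**2) = -6 + (-10 + 2*Q**2) = -16 + 2*Q**2)
Z(Y) = 1 + Y**2/2 (Z(Y) = (Y*Y + 2)/2 = (Y**2 + 2)/2 = (2 + Y**2)/2 = 1 + Y**2/2)
V(p) = 3 + p (V(p) = p + (1 + (1/2)*2**2) = p + (1 + (1/2)*4) = p + (1 + 2) = p + 3 = 3 + p)
x(-1, 1)*b(2) + V(S(-7, -7)) = (-1 - 1)*(-16 + 2*2**2) + (3 + (-5 - 7)) = -2*(-16 + 2*4) + (3 - 12) = -2*(-16 + 8) - 9 = -2*(-8) - 9 = 16 - 9 = 7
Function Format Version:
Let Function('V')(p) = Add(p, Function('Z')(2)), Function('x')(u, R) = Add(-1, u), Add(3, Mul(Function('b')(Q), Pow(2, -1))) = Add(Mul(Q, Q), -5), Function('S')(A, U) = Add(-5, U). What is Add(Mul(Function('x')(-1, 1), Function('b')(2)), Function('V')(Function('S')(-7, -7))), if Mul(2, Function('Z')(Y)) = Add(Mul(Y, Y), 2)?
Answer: 7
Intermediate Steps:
Function('b')(Q) = Add(-16, Mul(2, Pow(Q, 2))) (Function('b')(Q) = Add(-6, Mul(2, Add(Mul(Q, Q), -5))) = Add(-6, Mul(2, Add(Pow(Q, 2), -5))) = Add(-6, Mul(2, Add(-5, Pow(Q, 2)))) = Add(-6, Add(-10, Mul(2, Pow(Q, 2)))) = Add(-16, Mul(2, Pow(Q, 2))))
Function('Z')(Y) = Add(1, Mul(Rational(1, 2), Pow(Y, 2))) (Function('Z')(Y) = Mul(Rational(1, 2), Add(Mul(Y, Y), 2)) = Mul(Rational(1, 2), Add(Pow(Y, 2), 2)) = Mul(Rational(1, 2), Add(2, Pow(Y, 2))) = Add(1, Mul(Rational(1, 2), Pow(Y, 2))))
Function('V')(p) = Add(3, p) (Function('V')(p) = Add(p, Add(1, Mul(Rational(1, 2), Pow(2, 2)))) = Add(p, Add(1, Mul(Rational(1, 2), 4))) = Add(p, Add(1, 2)) = Add(p, 3) = Add(3, p))
Add(Mul(Function('x')(-1, 1), Function('b')(2)), Function('V')(Function('S')(-7, -7))) = Add(Mul(Add(-1, -1), Add(-16, Mul(2, Pow(2, 2)))), Add(3, Add(-5, -7))) = Add(Mul(-2, Add(-16, Mul(2, 4))), Add(3, -12)) = Add(Mul(-2, Add(-16, 8)), -9) = Add(Mul(-2, -8), -9) = Add(16, -9) = 7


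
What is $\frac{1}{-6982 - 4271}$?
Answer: $- \frac{1}{11253} \approx -8.8865 \cdot 10^{-5}$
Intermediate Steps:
$\frac{1}{-6982 - 4271} = \frac{1}{-11253} = - \frac{1}{11253}$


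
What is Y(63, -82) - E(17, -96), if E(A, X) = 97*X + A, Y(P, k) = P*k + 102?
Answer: 4231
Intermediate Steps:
Y(P, k) = 102 + P*k
E(A, X) = A + 97*X
Y(63, -82) - E(17, -96) = (102 + 63*(-82)) - (17 + 97*(-96)) = (102 - 5166) - (17 - 9312) = -5064 - 1*(-9295) = -5064 + 9295 = 4231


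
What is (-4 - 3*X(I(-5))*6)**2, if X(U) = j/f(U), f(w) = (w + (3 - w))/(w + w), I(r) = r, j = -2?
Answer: 15376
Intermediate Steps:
f(w) = 3/(2*w) (f(w) = 3/((2*w)) = 3*(1/(2*w)) = 3/(2*w))
X(U) = -4*U/3 (X(U) = -2*2*U/3 = -4*U/3)
(-4 - 3*X(I(-5))*6)**2 = (-4 - (-4)*(-5)*6)**2 = (-4 - 3*20/3*6)**2 = (-4 - 20*6)**2 = (-4 - 120)**2 = (-124)**2 = 15376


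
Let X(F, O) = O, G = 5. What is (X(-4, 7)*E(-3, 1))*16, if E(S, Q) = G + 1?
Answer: 672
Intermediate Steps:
E(S, Q) = 6 (E(S, Q) = 5 + 1 = 6)
(X(-4, 7)*E(-3, 1))*16 = (7*6)*16 = 42*16 = 672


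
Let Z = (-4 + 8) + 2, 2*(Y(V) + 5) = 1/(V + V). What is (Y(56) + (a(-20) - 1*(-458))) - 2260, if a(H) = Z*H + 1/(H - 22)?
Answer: -1294957/672 ≈ -1927.0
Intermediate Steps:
Y(V) = -5 + 1/(4*V) (Y(V) = -5 + 1/(2*(V + V)) = -5 + 1/(2*((2*V))) = -5 + (1/(2*V))/2 = -5 + 1/(4*V))
Z = 6 (Z = 4 + 2 = 6)
a(H) = 1/(-22 + H) + 6*H (a(H) = 6*H + 1/(H - 22) = 6*H + 1/(-22 + H) = 1/(-22 + H) + 6*H)
(Y(56) + (a(-20) - 1*(-458))) - 2260 = ((-5 + (1/4)/56) + ((1 - 132*(-20) + 6*(-20)**2)/(-22 - 20) - 1*(-458))) - 2260 = ((-5 + (1/4)*(1/56)) + ((1 + 2640 + 6*400)/(-42) + 458)) - 2260 = ((-5 + 1/224) + (-(1 + 2640 + 2400)/42 + 458)) - 2260 = (-1119/224 + (-1/42*5041 + 458)) - 2260 = (-1119/224 + (-5041/42 + 458)) - 2260 = (-1119/224 + 14195/42) - 2260 = 223763/672 - 2260 = -1294957/672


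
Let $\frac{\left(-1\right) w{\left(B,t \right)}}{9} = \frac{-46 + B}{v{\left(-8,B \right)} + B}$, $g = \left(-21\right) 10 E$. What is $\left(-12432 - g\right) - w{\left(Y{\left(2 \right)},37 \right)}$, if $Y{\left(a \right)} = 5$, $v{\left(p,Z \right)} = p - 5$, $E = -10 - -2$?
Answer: $- \frac{112527}{8} \approx -14066.0$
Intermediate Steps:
$E = -8$ ($E = -10 + 2 = -8$)
$v{\left(p,Z \right)} = -5 + p$
$g = 1680$ ($g = \left(-21\right) 10 \left(-8\right) = \left(-210\right) \left(-8\right) = 1680$)
$w{\left(B,t \right)} = - \frac{9 \left(-46 + B\right)}{-13 + B}$ ($w{\left(B,t \right)} = - 9 \frac{-46 + B}{\left(-5 - 8\right) + B} = - 9 \frac{-46 + B}{-13 + B} = - \frac{9 \left(-46 + B\right)}{-13 + B}$)
$\left(-12432 - g\right) - w{\left(Y{\left(2 \right)},37 \right)} = \left(-12432 - 1680\right) - \frac{9 \left(46 - 5\right)}{-13 + 5} = \left(-12432 - 1680\right) - \frac{9 \left(46 - 5\right)}{-8} = -14112 - 9 \left(- \frac{1}{8}\right) 41 = -14112 - - \frac{369}{8} = -14112 + \frac{369}{8} = - \frac{112527}{8}$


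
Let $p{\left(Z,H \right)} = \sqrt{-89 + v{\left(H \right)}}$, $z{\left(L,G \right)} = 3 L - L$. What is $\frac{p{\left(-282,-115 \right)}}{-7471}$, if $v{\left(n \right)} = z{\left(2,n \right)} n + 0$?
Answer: $- \frac{3 i \sqrt{61}}{7471} \approx - 0.0031362 i$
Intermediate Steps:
$z{\left(L,G \right)} = 2 L$
$v{\left(n \right)} = 4 n$ ($v{\left(n \right)} = 2 \cdot 2 n + 0 = 4 n + 0 = 4 n$)
$p{\left(Z,H \right)} = \sqrt{-89 + 4 H}$
$\frac{p{\left(-282,-115 \right)}}{-7471} = \frac{\sqrt{-89 + 4 \left(-115\right)}}{-7471} = \sqrt{-89 - 460} \left(- \frac{1}{7471}\right) = \sqrt{-549} \left(- \frac{1}{7471}\right) = 3 i \sqrt{61} \left(- \frac{1}{7471}\right) = - \frac{3 i \sqrt{61}}{7471}$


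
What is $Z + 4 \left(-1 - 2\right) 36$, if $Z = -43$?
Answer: $-475$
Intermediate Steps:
$Z + 4 \left(-1 - 2\right) 36 = -43 + 4 \left(-1 - 2\right) 36 = -43 + 4 \left(-3\right) 36 = -43 - 432 = -475$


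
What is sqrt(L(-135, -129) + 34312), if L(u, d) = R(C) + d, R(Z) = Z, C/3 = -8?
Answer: sqrt(34159) ≈ 184.82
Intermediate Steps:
C = -24 (C = 3*(-8) = -24)
L(u, d) = -24 + d
sqrt(L(-135, -129) + 34312) = sqrt((-24 - 129) + 34312) = sqrt(-153 + 34312) = sqrt(34159)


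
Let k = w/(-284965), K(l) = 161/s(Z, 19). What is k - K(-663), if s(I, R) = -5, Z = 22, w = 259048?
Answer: 1783365/56993 ≈ 31.291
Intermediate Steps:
K(l) = -161/5 (K(l) = 161/(-5) = 161*(-1/5) = -161/5)
k = -259048/284965 (k = 259048/(-284965) = 259048*(-1/284965) = -259048/284965 ≈ -0.90905)
k - K(-663) = -259048/284965 - 1*(-161/5) = -259048/284965 + 161/5 = 1783365/56993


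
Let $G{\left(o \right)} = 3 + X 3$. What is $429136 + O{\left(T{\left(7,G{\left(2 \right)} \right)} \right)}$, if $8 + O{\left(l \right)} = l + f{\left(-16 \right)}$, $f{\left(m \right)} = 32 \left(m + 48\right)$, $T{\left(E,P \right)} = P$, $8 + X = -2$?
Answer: $430125$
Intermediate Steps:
$X = -10$ ($X = -8 - 2 = -10$)
$G{\left(o \right)} = -27$ ($G{\left(o \right)} = 3 - 30 = -27$)
$f{\left(m \right)} = 1536 + 32 m$ ($f{\left(m \right)} = 32 \left(48 + m\right) = 1536 + 32 m$)
$O{\left(l \right)} = 1016 + l$ ($O{\left(l \right)} = -8 + \left(l + \left(1536 + 32 \left(-16\right)\right)\right) = -8 + \left(l + \left(1536 - 512\right)\right) = -8 + \left(l + 1024\right) = -8 + \left(1024 + l\right) = 1016 + l$)
$429136 + O{\left(T{\left(7,G{\left(2 \right)} \right)} \right)} = 429136 + \left(1016 - 27\right) = 429136 + 989 = 430125$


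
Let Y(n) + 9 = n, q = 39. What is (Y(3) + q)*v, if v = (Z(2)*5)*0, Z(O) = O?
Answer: 0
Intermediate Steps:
Y(n) = -9 + n
v = 0 (v = (2*5)*0 = 10*0 = 0)
(Y(3) + q)*v = ((-9 + 3) + 39)*0 = (-6 + 39)*0 = 33*0 = 0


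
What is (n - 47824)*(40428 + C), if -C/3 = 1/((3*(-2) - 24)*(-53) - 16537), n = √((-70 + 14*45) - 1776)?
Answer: -28898958503856/14947 + 4834218552*I*√19/14947 ≈ -1.9334e+9 + 1.4098e+6*I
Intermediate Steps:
n = 8*I*√19 (n = √((-70 + 630) - 1776) = √(560 - 1776) = √(-1216) = 8*I*√19 ≈ 34.871*I)
C = 3/14947 (C = -3/((3*(-2) - 24)*(-53) - 16537) = -3/((-6 - 24)*(-53) - 16537) = -3/(-30*(-53) - 16537) = -3/(1590 - 16537) = -3/(-14947) = -3*(-1/14947) = 3/14947 ≈ 0.00020071)
(n - 47824)*(40428 + C) = (8*I*√19 - 47824)*(40428 + 3/14947) = (-47824 + 8*I*√19)*(604277319/14947) = -28898958503856/14947 + 4834218552*I*√19/14947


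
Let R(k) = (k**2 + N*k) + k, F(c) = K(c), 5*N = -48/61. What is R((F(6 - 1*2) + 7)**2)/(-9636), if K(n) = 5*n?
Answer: -27046143/489830 ≈ -55.215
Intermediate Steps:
N = -48/305 (N = (-48/61)/5 = (-48*1/61)/5 = (1/5)*(-48/61) = -48/305 ≈ -0.15738)
F(c) = 5*c
R(k) = k**2 + 257*k/305 (R(k) = (k**2 - 48*k/305) + k = k**2 + 257*k/305)
R((F(6 - 1*2) + 7)**2)/(-9636) = ((5*(6 - 1*2) + 7)**2*(257 + 305*(5*(6 - 1*2) + 7)**2)/305)/(-9636) = ((5*(6 - 2) + 7)**2*(257 + 305*(5*(6 - 2) + 7)**2)/305)*(-1/9636) = ((5*4 + 7)**2*(257 + 305*(5*4 + 7)**2)/305)*(-1/9636) = ((20 + 7)**2*(257 + 305*(20 + 7)**2)/305)*(-1/9636) = ((1/305)*27**2*(257 + 305*27**2))*(-1/9636) = ((1/305)*729*(257 + 305*729))*(-1/9636) = ((1/305)*729*(257 + 222345))*(-1/9636) = ((1/305)*729*222602)*(-1/9636) = (162276858/305)*(-1/9636) = -27046143/489830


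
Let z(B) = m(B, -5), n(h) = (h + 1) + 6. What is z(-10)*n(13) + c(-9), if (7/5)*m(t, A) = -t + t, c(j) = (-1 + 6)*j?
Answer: -45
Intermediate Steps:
c(j) = 5*j
m(t, A) = 0 (m(t, A) = 5*(-t + t)/7 = (5/7)*0 = 0)
n(h) = 7 + h (n(h) = (1 + h) + 6 = 7 + h)
z(B) = 0
z(-10)*n(13) + c(-9) = 0*(7 + 13) + 5*(-9) = 0*20 - 45 = 0 - 45 = -45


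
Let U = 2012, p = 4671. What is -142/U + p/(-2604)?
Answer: -813985/436604 ≈ -1.8644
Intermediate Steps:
-142/U + p/(-2604) = -142/2012 + 4671/(-2604) = -142*1/2012 + 4671*(-1/2604) = -71/1006 - 1557/868 = -813985/436604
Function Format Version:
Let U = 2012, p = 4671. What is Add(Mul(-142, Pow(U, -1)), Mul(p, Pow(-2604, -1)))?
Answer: Rational(-813985, 436604) ≈ -1.8644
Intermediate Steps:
Add(Mul(-142, Pow(U, -1)), Mul(p, Pow(-2604, -1))) = Add(Mul(-142, Pow(2012, -1)), Mul(4671, Pow(-2604, -1))) = Add(Mul(-142, Rational(1, 2012)), Mul(4671, Rational(-1, 2604))) = Add(Rational(-71, 1006), Rational(-1557, 868)) = Rational(-813985, 436604)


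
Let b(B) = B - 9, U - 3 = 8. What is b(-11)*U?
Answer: -220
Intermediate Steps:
U = 11 (U = 3 + 8 = 11)
b(B) = -9 + B
b(-11)*U = (-9 - 11)*11 = -20*11 = -220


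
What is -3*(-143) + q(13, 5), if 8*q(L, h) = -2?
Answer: 1715/4 ≈ 428.75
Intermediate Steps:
q(L, h) = -¼ (q(L, h) = (⅛)*(-2) = -¼)
-3*(-143) + q(13, 5) = -3*(-143) - ¼ = 429 - ¼ = 1715/4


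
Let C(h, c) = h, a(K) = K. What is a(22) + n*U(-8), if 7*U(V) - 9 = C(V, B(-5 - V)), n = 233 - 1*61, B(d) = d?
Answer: 326/7 ≈ 46.571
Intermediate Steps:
n = 172 (n = 233 - 61 = 172)
U(V) = 9/7 + V/7
a(22) + n*U(-8) = 22 + 172*(9/7 + (⅐)*(-8)) = 22 + 172*(9/7 - 8/7) = 22 + 172*(⅐) = 22 + 172/7 = 326/7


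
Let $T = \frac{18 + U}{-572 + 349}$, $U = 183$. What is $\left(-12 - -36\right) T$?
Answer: $- \frac{4824}{223} \approx -21.632$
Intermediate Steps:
$T = - \frac{201}{223}$ ($T = \frac{18 + 183}{-572 + 349} = \frac{201}{-223} = 201 \left(- \frac{1}{223}\right) = - \frac{201}{223} \approx -0.90135$)
$\left(-12 - -36\right) T = \left(-12 - -36\right) \left(- \frac{201}{223}\right) = \left(-12 + 36\right) \left(- \frac{201}{223}\right) = 24 \left(- \frac{201}{223}\right) = - \frac{4824}{223}$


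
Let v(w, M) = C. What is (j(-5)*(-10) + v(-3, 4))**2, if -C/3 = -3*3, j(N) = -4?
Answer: 4489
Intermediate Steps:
C = 27 (C = -(-9)*3 = -3*(-9) = 27)
v(w, M) = 27
(j(-5)*(-10) + v(-3, 4))**2 = (-4*(-10) + 27)**2 = (40 + 27)**2 = 67**2 = 4489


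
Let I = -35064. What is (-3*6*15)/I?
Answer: 15/1948 ≈ 0.0077002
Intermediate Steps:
(-3*6*15)/I = (-3*6*15)/(-35064) = -18*15*(-1/35064) = -270*(-1/35064) = 15/1948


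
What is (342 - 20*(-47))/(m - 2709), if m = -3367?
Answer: -641/3038 ≈ -0.21099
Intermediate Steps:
(342 - 20*(-47))/(m - 2709) = (342 - 20*(-47))/(-3367 - 2709) = (342 + 940)/(-6076) = 1282*(-1/6076) = -641/3038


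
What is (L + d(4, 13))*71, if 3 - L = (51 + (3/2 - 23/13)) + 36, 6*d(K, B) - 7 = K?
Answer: -226774/39 ≈ -5814.7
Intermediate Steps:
d(K, B) = 7/6 + K/6
L = -2177/26 (L = 3 - ((51 + (3/2 - 23/13)) + 36) = 3 - ((51 - 7/26) + 36) = 3 - (1319/26 + 36) = 3 - 1*2255/26 = 3 - 2255/26 = -2177/26 ≈ -83.731)
(L + d(4, 13))*71 = (-2177/26 + (7/6 + (⅙)*4))*71 = (-2177/26 + (7/6 + ⅔))*71 = (-2177/26 + 11/6)*71 = -3194/39*71 = -226774/39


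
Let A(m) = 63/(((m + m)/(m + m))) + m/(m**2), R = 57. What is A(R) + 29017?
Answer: 1657561/57 ≈ 29080.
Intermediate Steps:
A(m) = 63 + 1/m (A(m) = 63/(((2*m)/((2*m)))) + m/m**2 = 63/(((2*m)*(1/(2*m)))) + 1/m = 63/1 + 1/m = 63*1 + 1/m = 63 + 1/m)
A(R) + 29017 = (63 + 1/57) + 29017 = 3592/57 + 29017 = 1657561/57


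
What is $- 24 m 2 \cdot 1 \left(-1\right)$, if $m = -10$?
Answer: $-480$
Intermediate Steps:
$- 24 m 2 \cdot 1 \left(-1\right) = \left(-24\right) \left(-10\right) 2 \cdot 1 \left(-1\right) = 240 \cdot 2 \left(-1\right) = 240 \left(-2\right) = -480$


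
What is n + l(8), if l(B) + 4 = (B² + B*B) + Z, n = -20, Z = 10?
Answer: 114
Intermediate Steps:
l(B) = 6 + 2*B² (l(B) = -4 + ((B² + B*B) + 10) = -4 + ((B² + B²) + 10) = -4 + (2*B² + 10) = -4 + (10 + 2*B²) = 6 + 2*B²)
n + l(8) = -20 + (6 + 2*8²) = -20 + (6 + 2*64) = -20 + (6 + 128) = -20 + 134 = 114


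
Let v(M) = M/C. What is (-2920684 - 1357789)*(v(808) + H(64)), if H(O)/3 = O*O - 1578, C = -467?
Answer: -15089789208430/467 ≈ -3.2312e+10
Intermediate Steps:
v(M) = -M/467 (v(M) = M/(-467) = M*(-1/467) = -M/467)
H(O) = -4734 + 3*O**2 (H(O) = 3*(O*O - 1578) = 3*(O**2 - 1578) = 3*(-1578 + O**2) = -4734 + 3*O**2)
(-2920684 - 1357789)*(v(808) + H(64)) = (-2920684 - 1357789)*(-1/467*808 + (-4734 + 3*64**2)) = -4278473*(-808/467 + (-4734 + 3*4096)) = -4278473*(-808/467 + (-4734 + 12288)) = -4278473*(-808/467 + 7554) = -4278473*3526910/467 = -15089789208430/467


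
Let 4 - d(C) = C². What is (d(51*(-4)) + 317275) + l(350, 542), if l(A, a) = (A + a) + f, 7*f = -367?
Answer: 1935518/7 ≈ 2.7650e+5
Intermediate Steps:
f = -367/7 (f = (⅐)*(-367) = -367/7 ≈ -52.429)
d(C) = 4 - C²
l(A, a) = -367/7 + A + a (l(A, a) = (A + a) - 367/7 = -367/7 + A + a)
(d(51*(-4)) + 317275) + l(350, 542) = ((4 - (51*(-4))²) + 317275) + (-367/7 + 350 + 542) = ((4 - 1*(-204)²) + 317275) + 5877/7 = ((4 - 1*41616) + 317275) + 5877/7 = ((4 - 41616) + 317275) + 5877/7 = (-41612 + 317275) + 5877/7 = 275663 + 5877/7 = 1935518/7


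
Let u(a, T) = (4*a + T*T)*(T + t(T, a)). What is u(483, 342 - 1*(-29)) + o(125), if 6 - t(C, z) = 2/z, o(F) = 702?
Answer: 3630721009/69 ≈ 5.2619e+7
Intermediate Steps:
t(C, z) = 6 - 2/z
u(a, T) = (T² + 4*a)*(6 + T - 2/a) (u(a, T) = (4*a + T*T)*(T + (6 - 2/a)) = (4*a + T²)*(6 + T - 2/a) = (T² + 4*a)*(6 + T - 2/a))
u(483, 342 - 1*(-29)) + o(125) = (483*(-8 + (342 - 1*(-29))³ + 24*483 + 4*(342 - 1*(-29))*483) + (342 - 1*(-29))²*(-2 + 6*483))/483 + 702 = (483*(-8 + (342 + 29)³ + 11592 + 4*(342 + 29)*483) + (342 + 29)²*(-2 + 2898))/483 + 702 = (483*(-8 + 371³ + 11592 + 4*371*483) + 371²*2896)/483 + 702 = (483*(-8 + 51064811 + 11592 + 716772) + 137641*2896)/483 + 702 = (483*51793167 + 398608336)/483 + 702 = (25016099661 + 398608336)/483 + 702 = (1/483)*25414707997 + 702 = 3630672571/69 + 702 = 3630721009/69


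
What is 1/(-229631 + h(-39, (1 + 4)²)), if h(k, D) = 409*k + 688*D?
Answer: -1/228382 ≈ -4.3786e-6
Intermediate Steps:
1/(-229631 + h(-39, (1 + 4)²)) = 1/(-229631 + (409*(-39) + 688*(1 + 4)²)) = 1/(-229631 + (-15951 + 688*5²)) = 1/(-229631 + (-15951 + 688*25)) = 1/(-229631 + (-15951 + 17200)) = 1/(-229631 + 1249) = 1/(-228382) = -1/228382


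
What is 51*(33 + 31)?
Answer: 3264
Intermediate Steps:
51*(33 + 31) = 51*64 = 3264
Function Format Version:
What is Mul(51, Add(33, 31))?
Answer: 3264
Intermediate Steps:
Mul(51, Add(33, 31)) = Mul(51, 64) = 3264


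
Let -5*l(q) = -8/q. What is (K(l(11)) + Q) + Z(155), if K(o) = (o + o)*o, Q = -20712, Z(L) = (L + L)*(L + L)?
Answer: 228048828/3025 ≈ 75388.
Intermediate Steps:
l(q) = 8/(5*q) (l(q) = -(-8)/(5*q) = 8/(5*q))
Z(L) = 4*L**2 (Z(L) = (2*L)*(2*L) = 4*L**2)
K(o) = 2*o**2 (K(o) = (2*o)*o = 2*o**2)
(K(l(11)) + Q) + Z(155) = (2*((8/5)/11)**2 - 20712) + 4*155**2 = (2*((8/5)*(1/11))**2 - 20712) + 4*24025 = (2*(8/55)**2 - 20712) + 96100 = (2*(64/3025) - 20712) + 96100 = (128/3025 - 20712) + 96100 = -62653672/3025 + 96100 = 228048828/3025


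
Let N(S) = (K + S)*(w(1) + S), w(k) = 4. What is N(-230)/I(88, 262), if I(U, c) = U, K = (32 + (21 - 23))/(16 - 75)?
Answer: 384200/649 ≈ 591.99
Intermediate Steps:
K = -30/59 (K = (32 - 2)/(-59) = 30*(-1/59) = -30/59 ≈ -0.50847)
N(S) = (4 + S)*(-30/59 + S) (N(S) = (-30/59 + S)*(4 + S) = (4 + S)*(-30/59 + S))
N(-230)/I(88, 262) = (-120/59 + (-230)**2 + (206/59)*(-230))/88 = (-120/59 + 52900 - 47380/59)*(1/88) = (3073600/59)*(1/88) = 384200/649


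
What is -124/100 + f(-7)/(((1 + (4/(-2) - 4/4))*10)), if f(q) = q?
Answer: -89/100 ≈ -0.89000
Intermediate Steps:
-124/100 + f(-7)/(((1 + (4/(-2) - 4/4))*10)) = -124/100 - 7*1/(10*(1 + (4/(-2) - 4/4))) = -124*1/100 - 7*1/(10*(1 + (4*(-½) - 4*¼))) = -31/25 - 7*1/(10*(1 + (-2 - 1))) = -31/25 - 7*1/(10*(1 - 3)) = -31/25 - 7/((-2*10)) = -31/25 - 7/(-20) = -31/25 - 7*(-1/20) = -31/25 + 7/20 = -89/100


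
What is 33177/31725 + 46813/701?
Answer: 502799834/7413075 ≈ 67.826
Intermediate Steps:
33177/31725 + 46813/701 = 33177*(1/31725) + 46813*(1/701) = 11059/10575 + 46813/701 = 502799834/7413075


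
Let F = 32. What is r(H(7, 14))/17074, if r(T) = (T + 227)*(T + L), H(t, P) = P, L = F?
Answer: 5543/8537 ≈ 0.64929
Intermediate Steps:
L = 32
r(T) = (32 + T)*(227 + T) (r(T) = (T + 227)*(T + 32) = (227 + T)*(32 + T) = (32 + T)*(227 + T))
r(H(7, 14))/17074 = (7264 + 14² + 259*14)/17074 = (7264 + 196 + 3626)*(1/17074) = 11086*(1/17074) = 5543/8537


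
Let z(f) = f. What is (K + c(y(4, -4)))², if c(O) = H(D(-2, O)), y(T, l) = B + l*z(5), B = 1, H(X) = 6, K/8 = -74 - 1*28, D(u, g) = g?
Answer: 656100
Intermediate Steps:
K = -816 (K = 8*(-74 - 1*28) = 8*(-74 - 28) = 8*(-102) = -816)
y(T, l) = 1 + 5*l (y(T, l) = 1 + l*5 = 1 + 5*l)
c(O) = 6
(K + c(y(4, -4)))² = (-816 + 6)² = (-810)² = 656100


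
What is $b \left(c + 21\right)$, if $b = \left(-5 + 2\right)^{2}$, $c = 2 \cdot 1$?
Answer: $207$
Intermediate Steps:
$c = 2$
$b = 9$ ($b = \left(-3\right)^{2} = 9$)
$b \left(c + 21\right) = 9 \left(2 + 21\right) = 9 \cdot 23 = 207$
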